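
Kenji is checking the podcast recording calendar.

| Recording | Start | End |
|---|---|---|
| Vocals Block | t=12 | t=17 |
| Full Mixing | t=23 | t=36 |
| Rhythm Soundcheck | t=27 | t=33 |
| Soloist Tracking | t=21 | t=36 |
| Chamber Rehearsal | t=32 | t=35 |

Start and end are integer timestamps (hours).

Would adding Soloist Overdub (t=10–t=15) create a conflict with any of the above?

Vocals Block: starts t=12 before Soloist Overdub ends t=15, and ends t=17 after Soloist Overdub starts t=10 → overlap.
Soloist Tracking: starts t=21 at or after Soloist Overdub ends t=15 → clear.
Full Mixing: starts t=23 at or after Soloist Overdub ends t=15 → clear.
Rhythm Soundcheck: starts t=27 at or after Soloist Overdub ends t=15 → clear.
Chamber Rehearsal: starts t=32 at or after Soloist Overdub ends t=15 → clear.
Soloist Overdub overlaps Vocals Block.

Yes — it overlaps Vocals Block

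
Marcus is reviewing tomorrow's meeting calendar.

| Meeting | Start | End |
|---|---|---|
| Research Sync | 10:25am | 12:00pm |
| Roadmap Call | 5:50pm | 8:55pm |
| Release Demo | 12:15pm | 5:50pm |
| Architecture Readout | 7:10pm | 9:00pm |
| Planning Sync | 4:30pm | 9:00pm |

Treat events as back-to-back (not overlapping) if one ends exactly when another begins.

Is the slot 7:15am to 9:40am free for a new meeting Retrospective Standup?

Yes — the slot is free

Research Sync: starts 10:25am at or after Retrospective Standup ends 9:40am → clear.
Release Demo: starts 12:15pm at or after Retrospective Standup ends 9:40am → clear.
Planning Sync: starts 4:30pm at or after Retrospective Standup ends 9:40am → clear.
Roadmap Call: starts 5:50pm at or after Retrospective Standup ends 9:40am → clear.
Architecture Readout: starts 7:10pm at or after Retrospective Standup ends 9:40am → clear.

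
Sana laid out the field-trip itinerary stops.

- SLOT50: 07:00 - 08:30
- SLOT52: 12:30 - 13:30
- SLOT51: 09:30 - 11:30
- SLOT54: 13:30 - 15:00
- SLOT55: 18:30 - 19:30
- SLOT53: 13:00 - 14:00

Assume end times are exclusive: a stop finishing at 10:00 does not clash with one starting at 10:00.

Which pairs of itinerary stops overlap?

SLOT52 & SLOT53, SLOT53 & SLOT54

Sorted by start: SLOT50, SLOT51, SLOT52, SLOT53, SLOT54, SLOT55.
SLOT51 starts after SLOT50 ends — done with SLOT50.
SLOT52 starts after SLOT51 ends — done with SLOT51.
SLOT53 starts before SLOT52 ends → SLOT52 and SLOT53 overlap.
SLOT54 starts exactly when SLOT52 ends (back-to-back, no overlap) — done with SLOT52.
SLOT54 starts before SLOT53 ends → SLOT53 and SLOT54 overlap.
SLOT55 starts after SLOT53 ends.
SLOT55 starts after SLOT54 ends.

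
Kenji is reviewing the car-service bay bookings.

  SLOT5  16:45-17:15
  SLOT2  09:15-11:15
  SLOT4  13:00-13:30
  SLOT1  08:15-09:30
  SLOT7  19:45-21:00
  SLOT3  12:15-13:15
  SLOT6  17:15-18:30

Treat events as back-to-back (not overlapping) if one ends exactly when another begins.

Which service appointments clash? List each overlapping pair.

SLOT1 & SLOT2, SLOT3 & SLOT4

Sorted by start: SLOT1, SLOT2, SLOT3, SLOT4, SLOT5, SLOT6, SLOT7.
SLOT2 starts before SLOT1 ends → SLOT1 and SLOT2 overlap.
SLOT3 starts after SLOT1 ends; SLOT1 is clear from here.
SLOT3 starts after SLOT2 ends; SLOT2 is clear from here.
SLOT4 starts before SLOT3 ends → SLOT3 and SLOT4 overlap.
SLOT5 starts after SLOT3 ends; SLOT3 is clear from here.
SLOT5 starts after SLOT4 ends; SLOT4 is clear from here.
SLOT6 starts exactly when SLOT5 ends (back-to-back, no overlap); SLOT5 is clear from here.
SLOT7 starts after SLOT6 ends.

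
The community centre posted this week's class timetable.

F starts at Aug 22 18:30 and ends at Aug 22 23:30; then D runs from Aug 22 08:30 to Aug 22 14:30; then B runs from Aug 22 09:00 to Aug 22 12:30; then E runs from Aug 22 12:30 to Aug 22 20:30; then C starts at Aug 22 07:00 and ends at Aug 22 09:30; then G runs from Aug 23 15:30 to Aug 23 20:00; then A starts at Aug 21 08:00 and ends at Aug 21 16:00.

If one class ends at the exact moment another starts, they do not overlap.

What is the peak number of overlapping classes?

3

Sort all start/end points and keep a running count:
Aug 21 08:00 start A → 1
Aug 21 16:00 end A → 0
Aug 22 07:00 start C → 1
Aug 22 08:30 start D → 2
Aug 22 09:00 start B → 3
Aug 22 09:30 end C → 2
Aug 22 12:30 end B → 1
Aug 22 12:30 start E → 2
Aug 22 14:30 end D → 1
Aug 22 18:30 start F → 2
Aug 22 20:30 end E → 1
Aug 22 23:30 end F → 0
Aug 23 15:30 start G → 1
Aug 23 20:00 end G → 0
Peak is 3, at Aug 22 09:00 (B, C, D).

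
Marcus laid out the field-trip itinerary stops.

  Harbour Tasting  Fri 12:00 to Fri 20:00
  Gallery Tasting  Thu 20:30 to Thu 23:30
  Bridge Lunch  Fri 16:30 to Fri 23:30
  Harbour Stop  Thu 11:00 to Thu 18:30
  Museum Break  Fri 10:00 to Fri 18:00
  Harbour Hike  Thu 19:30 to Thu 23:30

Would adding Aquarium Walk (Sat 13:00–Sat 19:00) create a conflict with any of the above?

Harbour Stop: ends Thu 18:30 at or before Aquarium Walk starts Sat 13:00 → clear.
Harbour Hike: ends Thu 23:30 at or before Aquarium Walk starts Sat 13:00 → clear.
Gallery Tasting: ends Thu 23:30 at or before Aquarium Walk starts Sat 13:00 → clear.
Museum Break: ends Fri 18:00 at or before Aquarium Walk starts Sat 13:00 → clear.
Harbour Tasting: ends Fri 20:00 at or before Aquarium Walk starts Sat 13:00 → clear.
Bridge Lunch: ends Fri 23:30 at or before Aquarium Walk starts Sat 13:00 → clear.

No — it doesn't clash with anything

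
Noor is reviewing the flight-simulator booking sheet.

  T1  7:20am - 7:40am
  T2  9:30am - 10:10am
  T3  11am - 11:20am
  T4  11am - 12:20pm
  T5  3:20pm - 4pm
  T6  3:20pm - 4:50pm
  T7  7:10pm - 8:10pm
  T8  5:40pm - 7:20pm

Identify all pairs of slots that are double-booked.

Check each pair: they overlap iff neither finishes before the other starts.
Sorted by start: T1, T2, T3, T4, T5, T6, T8, T7.
T2 starts after T1 ends; T1 is clear from here.
T3 starts after T2 ends; T2 is clear from here.
T4 starts before T3 ends → T3 and T4 overlap.
T5 starts after T3 ends; T3 is clear from here.
T5 starts after T4 ends; T4 is clear from here.
T6 starts before T5 ends → T5 and T6 overlap.
T8 starts after T5 ends; T5 is clear from here.
T8 starts after T6 ends; T6 is clear from here.
T7 starts before T8 ends → T8 and T7 overlap.

T3 & T4, T5 & T6, T7 & T8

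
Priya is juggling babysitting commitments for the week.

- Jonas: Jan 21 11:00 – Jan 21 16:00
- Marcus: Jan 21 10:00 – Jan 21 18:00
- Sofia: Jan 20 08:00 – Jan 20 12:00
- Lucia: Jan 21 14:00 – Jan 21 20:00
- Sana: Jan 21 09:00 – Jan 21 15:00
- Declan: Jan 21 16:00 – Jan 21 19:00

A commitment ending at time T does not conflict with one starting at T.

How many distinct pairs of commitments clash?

8

Sorted by start: Sofia, Sana, Marcus, Jonas, Lucia, Declan.
Sana starts after Sofia ends, so nothing later overlaps Sofia either.
Marcus starts before Sana ends → Sana and Marcus overlap.
Jonas starts before Sana ends → Sana and Jonas overlap.
Lucia starts before Sana ends → Sana and Lucia overlap.
Declan starts after Sana ends.
Jonas starts before Marcus ends → Marcus and Jonas overlap.
Lucia starts before Marcus ends → Marcus and Lucia overlap.
Declan starts before Marcus ends → Marcus and Declan overlap.
Lucia starts before Jonas ends → Jonas and Lucia overlap.
Declan starts exactly when Jonas ends (back-to-back, no overlap).
Declan starts before Lucia ends → Lucia and Declan overlap.
Overlapping pairs: Declan & Lucia, Declan & Marcus, Jonas & Lucia, Jonas & Marcus, Jonas & Sana, Lucia & Marcus, Lucia & Sana, Marcus & Sana — 8 in total.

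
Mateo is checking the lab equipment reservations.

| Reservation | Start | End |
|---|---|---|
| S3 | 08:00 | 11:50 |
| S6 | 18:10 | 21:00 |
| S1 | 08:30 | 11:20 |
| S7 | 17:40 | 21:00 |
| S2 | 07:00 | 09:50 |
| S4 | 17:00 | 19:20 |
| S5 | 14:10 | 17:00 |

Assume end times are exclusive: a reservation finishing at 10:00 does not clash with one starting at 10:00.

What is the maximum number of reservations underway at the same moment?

Sweep the timeline, counting +1 at each start and −1 at each end (ends before starts at a tie):
07:00 start S2 → 1
08:00 start S3 → 2
08:30 start S1 → 3
09:50 end S2 → 2
11:20 end S1 → 1
11:50 end S3 → 0
14:10 start S5 → 1
17:00 end S5 → 0
17:00 start S4 → 1
17:40 start S7 → 2
18:10 start S6 → 3
19:20 end S4 → 2
21:00 end S6 → 1
21:00 end S7 → 0
Peak is 3, at 08:30 (S1, S2, S3).

3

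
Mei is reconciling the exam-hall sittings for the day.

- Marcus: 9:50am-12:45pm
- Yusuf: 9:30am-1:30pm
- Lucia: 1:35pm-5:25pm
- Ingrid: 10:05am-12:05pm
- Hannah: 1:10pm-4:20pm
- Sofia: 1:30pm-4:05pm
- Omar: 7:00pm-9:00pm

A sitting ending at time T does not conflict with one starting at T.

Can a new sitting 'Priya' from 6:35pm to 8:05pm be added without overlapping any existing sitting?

No — it overlaps Omar

Yusuf: ends 1:30pm at or before Priya starts 6:35pm → clear.
Marcus: ends 12:45pm at or before Priya starts 6:35pm → clear.
Ingrid: ends 12:05pm at or before Priya starts 6:35pm → clear.
Hannah: ends 4:20pm at or before Priya starts 6:35pm → clear.
Sofia: ends 4:05pm at or before Priya starts 6:35pm → clear.
Lucia: ends 5:25pm at or before Priya starts 6:35pm → clear.
Omar: starts 7:00pm before Priya ends 8:05pm, and ends 9:00pm after Priya starts 6:35pm → overlap.
Priya overlaps Omar.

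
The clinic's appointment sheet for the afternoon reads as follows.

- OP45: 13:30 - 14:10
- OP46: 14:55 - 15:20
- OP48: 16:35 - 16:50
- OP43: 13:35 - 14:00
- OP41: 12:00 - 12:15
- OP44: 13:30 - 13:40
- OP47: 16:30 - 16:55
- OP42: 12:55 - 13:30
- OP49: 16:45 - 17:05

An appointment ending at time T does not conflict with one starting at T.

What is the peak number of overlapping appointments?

Sweep the timeline, counting +1 at each start and −1 at each end (ends before starts at a tie):
12:00 start OP41 → 1
12:15 end OP41 → 0
12:55 start OP42 → 1
13:30 end OP42 → 0
13:30 start OP44 → 1
13:30 start OP45 → 2
13:35 start OP43 → 3
13:40 end OP44 → 2
14:00 end OP43 → 1
14:10 end OP45 → 0
14:55 start OP46 → 1
15:20 end OP46 → 0
16:30 start OP47 → 1
16:35 start OP48 → 2
16:45 start OP49 → 3
16:50 end OP48 → 2
16:55 end OP47 → 1
17:05 end OP49 → 0
Peak is 3, at 13:35 (OP43, OP44, OP45).

3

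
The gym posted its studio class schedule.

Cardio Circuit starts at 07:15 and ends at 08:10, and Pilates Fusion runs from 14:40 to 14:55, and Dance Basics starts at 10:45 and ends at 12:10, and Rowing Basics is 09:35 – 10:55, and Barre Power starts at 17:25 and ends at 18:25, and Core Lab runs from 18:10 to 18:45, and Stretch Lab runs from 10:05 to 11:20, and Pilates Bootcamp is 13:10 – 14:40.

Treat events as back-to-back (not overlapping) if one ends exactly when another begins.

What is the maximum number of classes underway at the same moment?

3

Sort all start/end points and keep a running count:
07:15 start Cardio Circuit → 1
08:10 end Cardio Circuit → 0
09:35 start Rowing Basics → 1
10:05 start Stretch Lab → 2
10:45 start Dance Basics → 3
10:55 end Rowing Basics → 2
11:20 end Stretch Lab → 1
12:10 end Dance Basics → 0
13:10 start Pilates Bootcamp → 1
14:40 end Pilates Bootcamp → 0
14:40 start Pilates Fusion → 1
14:55 end Pilates Fusion → 0
17:25 start Barre Power → 1
18:10 start Core Lab → 2
18:25 end Barre Power → 1
18:45 end Core Lab → 0
Peak is 3, at 10:45 (Dance Basics, Rowing Basics, Stretch Lab).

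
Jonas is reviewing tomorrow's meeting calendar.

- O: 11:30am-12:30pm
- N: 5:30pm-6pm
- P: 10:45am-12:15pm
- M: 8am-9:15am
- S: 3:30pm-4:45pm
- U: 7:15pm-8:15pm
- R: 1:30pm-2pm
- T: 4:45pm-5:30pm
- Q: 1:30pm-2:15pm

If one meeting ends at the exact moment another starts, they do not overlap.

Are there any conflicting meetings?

Yes

Check each pair: they overlap iff neither finishes before the other starts.
Sorted by start: M, P, O, Q, R, S, T, N, U.
P starts after M ends — done with M.
O starts before P ends → P and O overlap.
That's a conflict, so the schedule is not conflict-free.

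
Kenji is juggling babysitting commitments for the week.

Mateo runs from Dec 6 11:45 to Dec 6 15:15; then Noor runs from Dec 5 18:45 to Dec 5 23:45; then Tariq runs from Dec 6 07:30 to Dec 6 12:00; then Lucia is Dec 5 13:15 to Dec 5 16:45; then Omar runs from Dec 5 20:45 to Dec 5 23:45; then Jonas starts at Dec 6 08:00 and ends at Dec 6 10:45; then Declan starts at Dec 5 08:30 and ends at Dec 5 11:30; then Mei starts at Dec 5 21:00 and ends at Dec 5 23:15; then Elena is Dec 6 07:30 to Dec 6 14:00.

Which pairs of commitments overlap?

Sorted by start: Declan, Lucia, Noor, Omar, Mei, Elena, Tariq, Jonas, Mateo.
Lucia starts after Declan ends, so nothing later overlaps Declan either.
Noor starts after Lucia ends, so nothing later overlaps Lucia either.
Omar starts before Noor ends → Noor and Omar overlap.
Mei starts before Noor ends → Noor and Mei overlap.
Elena starts after Noor ends, so nothing later overlaps Noor either.
Mei starts before Omar ends → Omar and Mei overlap.
Elena starts after Omar ends, so nothing later overlaps Omar either.
Elena starts after Mei ends, so nothing later overlaps Mei either.
Tariq starts before Elena ends → Elena and Tariq overlap.
Jonas starts before Elena ends → Elena and Jonas overlap.
Mateo starts before Elena ends → Elena and Mateo overlap.
Jonas starts before Tariq ends → Tariq and Jonas overlap.
Mateo starts before Tariq ends → Tariq and Mateo overlap.
Mateo starts after Jonas ends.

Elena & Jonas, Elena & Mateo, Elena & Tariq, Jonas & Tariq, Mateo & Tariq, Mei & Noor, Mei & Omar, Noor & Omar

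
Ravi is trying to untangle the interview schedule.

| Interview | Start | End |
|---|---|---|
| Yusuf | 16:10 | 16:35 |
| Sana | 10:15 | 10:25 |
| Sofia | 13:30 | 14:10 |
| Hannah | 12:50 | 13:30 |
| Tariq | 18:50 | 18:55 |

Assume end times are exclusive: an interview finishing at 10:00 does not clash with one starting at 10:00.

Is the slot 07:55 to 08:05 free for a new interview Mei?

Sana: starts 10:15 at or after Mei ends 08:05 → clear.
Hannah: starts 12:50 at or after Mei ends 08:05 → clear.
Sofia: starts 13:30 at or after Mei ends 08:05 → clear.
Yusuf: starts 16:10 at or after Mei ends 08:05 → clear.
Tariq: starts 18:50 at or after Mei ends 08:05 → clear.

Yes — the slot is free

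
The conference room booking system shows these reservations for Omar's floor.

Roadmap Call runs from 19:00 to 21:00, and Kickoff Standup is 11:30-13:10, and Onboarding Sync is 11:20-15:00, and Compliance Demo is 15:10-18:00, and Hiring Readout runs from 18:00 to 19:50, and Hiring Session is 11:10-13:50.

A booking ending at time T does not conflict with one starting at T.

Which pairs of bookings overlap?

Hiring Readout & Roadmap Call, Hiring Session & Kickoff Standup, Hiring Session & Onboarding Sync, Kickoff Standup & Onboarding Sync

Sorted by start: Hiring Session, Onboarding Sync, Kickoff Standup, Compliance Demo, Hiring Readout, Roadmap Call.
Onboarding Sync starts before Hiring Session ends → Hiring Session and Onboarding Sync overlap.
Kickoff Standup starts before Hiring Session ends → Hiring Session and Kickoff Standup overlap.
Compliance Demo starts after Hiring Session ends; Hiring Session is clear from here.
Kickoff Standup starts before Onboarding Sync ends → Onboarding Sync and Kickoff Standup overlap.
Compliance Demo starts after Onboarding Sync ends; Onboarding Sync is clear from here.
Compliance Demo starts after Kickoff Standup ends; Kickoff Standup is clear from here.
Hiring Readout starts exactly when Compliance Demo ends (back-to-back, no overlap); Compliance Demo is clear from here.
Roadmap Call starts before Hiring Readout ends → Hiring Readout and Roadmap Call overlap.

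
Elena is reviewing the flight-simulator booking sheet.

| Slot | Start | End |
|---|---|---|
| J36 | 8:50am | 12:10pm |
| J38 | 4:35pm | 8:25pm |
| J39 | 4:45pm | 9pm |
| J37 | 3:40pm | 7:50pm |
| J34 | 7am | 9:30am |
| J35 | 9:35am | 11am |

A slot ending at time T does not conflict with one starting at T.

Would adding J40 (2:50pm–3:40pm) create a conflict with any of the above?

No — it doesn't clash with anything

J34: ends 9:30am at or before J40 starts 2:50pm → clear.
J36: ends 12:10pm at or before J40 starts 2:50pm → clear.
J35: ends 11am at or before J40 starts 2:50pm → clear.
J37: starts 3:40pm at or after J40 ends 3:40pm → clear.
J38: starts 4:35pm at or after J40 ends 3:40pm → clear.
J39: starts 4:45pm at or after J40 ends 3:40pm → clear.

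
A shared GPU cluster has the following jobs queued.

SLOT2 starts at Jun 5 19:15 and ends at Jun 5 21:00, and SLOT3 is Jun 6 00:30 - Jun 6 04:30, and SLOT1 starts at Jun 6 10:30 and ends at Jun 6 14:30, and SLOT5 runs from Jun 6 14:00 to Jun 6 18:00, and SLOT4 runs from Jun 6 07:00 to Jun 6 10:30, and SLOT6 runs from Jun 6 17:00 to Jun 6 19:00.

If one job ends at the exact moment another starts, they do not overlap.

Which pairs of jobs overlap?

Check each pair: they overlap iff neither finishes before the other starts.
Sorted by start: SLOT2, SLOT3, SLOT4, SLOT1, SLOT5, SLOT6.
SLOT3 starts after SLOT2 ends — done with SLOT2.
SLOT4 starts after SLOT3 ends — done with SLOT3.
SLOT1 starts exactly when SLOT4 ends (back-to-back, no overlap) — done with SLOT4.
SLOT5 starts before SLOT1 ends → SLOT1 and SLOT5 overlap.
SLOT6 starts after SLOT1 ends.
SLOT6 starts before SLOT5 ends → SLOT5 and SLOT6 overlap.

SLOT1 & SLOT5, SLOT5 & SLOT6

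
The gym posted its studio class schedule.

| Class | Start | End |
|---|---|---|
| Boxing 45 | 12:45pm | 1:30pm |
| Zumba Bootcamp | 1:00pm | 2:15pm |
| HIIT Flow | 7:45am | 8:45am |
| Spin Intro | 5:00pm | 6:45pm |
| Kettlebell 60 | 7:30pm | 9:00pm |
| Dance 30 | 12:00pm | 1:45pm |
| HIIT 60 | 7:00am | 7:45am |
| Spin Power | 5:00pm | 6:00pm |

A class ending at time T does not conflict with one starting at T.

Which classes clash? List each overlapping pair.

Sorted by start: HIIT 60, HIIT Flow, Dance 30, Boxing 45, Zumba Bootcamp, Spin Power, Spin Intro, Kettlebell 60.
HIIT Flow starts exactly when HIIT 60 ends (back-to-back, no overlap), so HIIT 60 has no further overlaps.
Dance 30 starts after HIIT Flow ends, so HIIT Flow has no further overlaps.
Boxing 45 starts before Dance 30 ends → Dance 30 and Boxing 45 overlap.
Zumba Bootcamp starts before Dance 30 ends → Dance 30 and Zumba Bootcamp overlap.
Spin Power starts after Dance 30 ends, so Dance 30 has no further overlaps.
Zumba Bootcamp starts before Boxing 45 ends → Boxing 45 and Zumba Bootcamp overlap.
Spin Power starts after Boxing 45 ends, so Boxing 45 has no further overlaps.
Spin Power starts after Zumba Bootcamp ends, so Zumba Bootcamp has no further overlaps.
Spin Intro starts before Spin Power ends → Spin Power and Spin Intro overlap.
Kettlebell 60 starts after Spin Power ends.
Kettlebell 60 starts after Spin Intro ends.

Boxing 45 & Dance 30, Boxing 45 & Zumba Bootcamp, Dance 30 & Zumba Bootcamp, Spin Intro & Spin Power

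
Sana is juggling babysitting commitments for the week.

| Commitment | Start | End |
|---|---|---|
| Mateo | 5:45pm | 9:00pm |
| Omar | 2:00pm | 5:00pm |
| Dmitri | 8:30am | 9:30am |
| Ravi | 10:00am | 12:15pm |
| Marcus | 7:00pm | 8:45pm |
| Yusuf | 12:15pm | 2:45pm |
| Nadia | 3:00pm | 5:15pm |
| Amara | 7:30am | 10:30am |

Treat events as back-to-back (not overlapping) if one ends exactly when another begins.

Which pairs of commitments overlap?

Amara & Dmitri, Amara & Ravi, Marcus & Mateo, Nadia & Omar, Omar & Yusuf

Sorted by start: Amara, Dmitri, Ravi, Yusuf, Omar, Nadia, Mateo, Marcus.
Dmitri starts before Amara ends → Amara and Dmitri overlap.
Ravi starts before Amara ends → Amara and Ravi overlap.
Yusuf starts after Amara ends, so nothing later overlaps Amara either.
Ravi starts after Dmitri ends, so nothing later overlaps Dmitri either.
Yusuf starts exactly when Ravi ends (back-to-back, no overlap), so nothing later overlaps Ravi either.
Omar starts before Yusuf ends → Yusuf and Omar overlap.
Nadia starts after Yusuf ends, so nothing later overlaps Yusuf either.
Nadia starts before Omar ends → Omar and Nadia overlap.
Mateo starts after Omar ends, so nothing later overlaps Omar either.
Mateo starts after Nadia ends, so nothing later overlaps Nadia either.
Marcus starts before Mateo ends → Mateo and Marcus overlap.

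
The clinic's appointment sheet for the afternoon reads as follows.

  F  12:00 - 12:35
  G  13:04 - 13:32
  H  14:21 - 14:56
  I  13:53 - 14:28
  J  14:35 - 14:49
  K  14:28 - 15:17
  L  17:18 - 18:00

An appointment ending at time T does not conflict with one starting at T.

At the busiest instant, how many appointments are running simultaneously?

Sweep the timeline, counting +1 at each start and −1 at each end (ends before starts at a tie):
12:00 start F → 1
12:35 end F → 0
13:04 start G → 1
13:32 end G → 0
13:53 start I → 1
14:21 start H → 2
14:28 end I → 1
14:28 start K → 2
14:35 start J → 3
14:49 end J → 2
14:56 end H → 1
15:17 end K → 0
17:18 start L → 1
18:00 end L → 0
Peak is 3, at 14:35 (H, J, K).

3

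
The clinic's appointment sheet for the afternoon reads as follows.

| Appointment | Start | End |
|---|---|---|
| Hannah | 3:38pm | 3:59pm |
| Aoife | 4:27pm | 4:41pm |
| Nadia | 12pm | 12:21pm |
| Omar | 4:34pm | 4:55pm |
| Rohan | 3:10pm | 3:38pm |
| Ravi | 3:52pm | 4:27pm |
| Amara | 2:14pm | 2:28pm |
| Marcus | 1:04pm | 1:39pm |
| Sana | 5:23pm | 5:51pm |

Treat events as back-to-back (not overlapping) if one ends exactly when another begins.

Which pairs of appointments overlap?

Sorted by start: Nadia, Marcus, Amara, Rohan, Hannah, Ravi, Aoife, Omar, Sana.
Marcus starts after Nadia ends, so nothing later overlaps Nadia either.
Amara starts after Marcus ends, so nothing later overlaps Marcus either.
Rohan starts after Amara ends, so nothing later overlaps Amara either.
Hannah starts exactly when Rohan ends (back-to-back, no overlap), so nothing later overlaps Rohan either.
Ravi starts before Hannah ends → Hannah and Ravi overlap.
Aoife starts after Hannah ends, so nothing later overlaps Hannah either.
Aoife starts exactly when Ravi ends (back-to-back, no overlap), so nothing later overlaps Ravi either.
Omar starts before Aoife ends → Aoife and Omar overlap.
Sana starts after Aoife ends.
Sana starts after Omar ends.

Aoife & Omar, Hannah & Ravi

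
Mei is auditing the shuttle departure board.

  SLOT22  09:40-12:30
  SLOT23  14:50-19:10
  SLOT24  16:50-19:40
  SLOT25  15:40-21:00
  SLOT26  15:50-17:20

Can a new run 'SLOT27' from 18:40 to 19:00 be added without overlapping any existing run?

No — it overlaps SLOT23, SLOT24, SLOT25

SLOT22: ends 12:30 at or before SLOT27 starts 18:40 → clear.
SLOT23: starts 14:50 before SLOT27 ends 19:00, and ends 19:10 after SLOT27 starts 18:40 → overlap.
SLOT25: starts 15:40 before SLOT27 ends 19:00, and ends 21:00 after SLOT27 starts 18:40 → overlap.
SLOT26: ends 17:20 at or before SLOT27 starts 18:40 → clear.
SLOT24: starts 16:50 before SLOT27 ends 19:00, and ends 19:40 after SLOT27 starts 18:40 → overlap.
SLOT27 overlaps SLOT23, SLOT24, SLOT25.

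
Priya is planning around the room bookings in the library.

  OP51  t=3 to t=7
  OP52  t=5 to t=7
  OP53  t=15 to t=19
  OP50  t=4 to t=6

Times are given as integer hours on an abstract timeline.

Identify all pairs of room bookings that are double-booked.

OP50 & OP51, OP50 & OP52, OP51 & OP52

Sorted by start: OP51, OP50, OP52, OP53.
OP50 starts before OP51 ends → OP51 and OP50 overlap.
OP52 starts before OP51 ends → OP51 and OP52 overlap.
OP53 starts after OP51 ends.
OP52 starts before OP50 ends → OP50 and OP52 overlap.
OP53 starts after OP50 ends.
OP53 starts after OP52 ends.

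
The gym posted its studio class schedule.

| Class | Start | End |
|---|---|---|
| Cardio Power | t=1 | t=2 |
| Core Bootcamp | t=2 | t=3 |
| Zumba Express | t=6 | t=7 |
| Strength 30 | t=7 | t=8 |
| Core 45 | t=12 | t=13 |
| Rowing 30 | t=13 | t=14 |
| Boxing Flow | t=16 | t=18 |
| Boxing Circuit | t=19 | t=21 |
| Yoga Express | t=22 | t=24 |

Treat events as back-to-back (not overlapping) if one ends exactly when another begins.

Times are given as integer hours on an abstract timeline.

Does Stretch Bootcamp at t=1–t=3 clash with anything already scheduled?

Cardio Power: starts t=1 before Stretch Bootcamp ends t=3, and ends t=2 after Stretch Bootcamp starts t=1 → overlap.
Core Bootcamp: starts t=2 before Stretch Bootcamp ends t=3, and ends t=3 after Stretch Bootcamp starts t=1 → overlap.
Zumba Express: starts t=6 at or after Stretch Bootcamp ends t=3 → clear.
Strength 30: starts t=7 at or after Stretch Bootcamp ends t=3 → clear.
Core 45: starts t=12 at or after Stretch Bootcamp ends t=3 → clear.
Rowing 30: starts t=13 at or after Stretch Bootcamp ends t=3 → clear.
Boxing Flow: starts t=16 at or after Stretch Bootcamp ends t=3 → clear.
Boxing Circuit: starts t=19 at or after Stretch Bootcamp ends t=3 → clear.
Yoga Express: starts t=22 at or after Stretch Bootcamp ends t=3 → clear.
Stretch Bootcamp overlaps Cardio Power, Core Bootcamp.

Yes — it overlaps Cardio Power, Core Bootcamp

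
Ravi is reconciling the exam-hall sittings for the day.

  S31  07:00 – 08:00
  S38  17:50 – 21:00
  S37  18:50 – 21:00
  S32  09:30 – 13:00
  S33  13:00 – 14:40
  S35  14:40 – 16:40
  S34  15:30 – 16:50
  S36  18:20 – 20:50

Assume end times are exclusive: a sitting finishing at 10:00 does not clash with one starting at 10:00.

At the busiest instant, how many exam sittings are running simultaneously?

3

Sweep the timeline, counting +1 at each start and −1 at each end (ends before starts at a tie):
07:00 start S31 → 1
08:00 end S31 → 0
09:30 start S32 → 1
13:00 end S32 → 0
13:00 start S33 → 1
14:40 end S33 → 0
14:40 start S35 → 1
15:30 start S34 → 2
16:40 end S35 → 1
16:50 end S34 → 0
17:50 start S38 → 1
18:20 start S36 → 2
18:50 start S37 → 3
20:50 end S36 → 2
21:00 end S37 → 1
21:00 end S38 → 0
Peak is 3, at 18:50 (S36, S37, S38).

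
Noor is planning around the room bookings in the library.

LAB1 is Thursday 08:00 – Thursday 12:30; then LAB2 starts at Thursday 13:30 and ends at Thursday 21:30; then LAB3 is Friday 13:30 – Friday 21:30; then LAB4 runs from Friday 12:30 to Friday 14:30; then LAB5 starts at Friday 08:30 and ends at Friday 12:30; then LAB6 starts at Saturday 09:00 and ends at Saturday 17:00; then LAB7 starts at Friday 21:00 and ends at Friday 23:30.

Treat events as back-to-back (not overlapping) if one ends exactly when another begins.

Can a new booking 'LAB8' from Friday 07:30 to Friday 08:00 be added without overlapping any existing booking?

Yes — the slot is free

LAB1: ends Thursday 12:30 at or before LAB8 starts Friday 07:30 → clear.
LAB2: ends Thursday 21:30 at or before LAB8 starts Friday 07:30 → clear.
LAB5: starts Friday 08:30 at or after LAB8 ends Friday 08:00 → clear.
LAB4: starts Friday 12:30 at or after LAB8 ends Friday 08:00 → clear.
LAB3: starts Friday 13:30 at or after LAB8 ends Friday 08:00 → clear.
LAB7: starts Friday 21:00 at or after LAB8 ends Friday 08:00 → clear.
LAB6: starts Saturday 09:00 at or after LAB8 ends Friday 08:00 → clear.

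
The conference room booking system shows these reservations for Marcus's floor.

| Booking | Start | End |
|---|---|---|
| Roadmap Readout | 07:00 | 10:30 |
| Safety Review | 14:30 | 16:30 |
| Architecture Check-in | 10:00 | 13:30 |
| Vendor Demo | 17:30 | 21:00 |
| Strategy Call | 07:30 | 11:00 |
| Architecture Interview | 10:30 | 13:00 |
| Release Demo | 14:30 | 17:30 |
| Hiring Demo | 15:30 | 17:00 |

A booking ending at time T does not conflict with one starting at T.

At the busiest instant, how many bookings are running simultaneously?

3

Sort all start/end points and keep a running count:
07:00 start Roadmap Readout → 1
07:30 start Strategy Call → 2
10:00 start Architecture Check-in → 3
10:30 end Roadmap Readout → 2
10:30 start Architecture Interview → 3
11:00 end Strategy Call → 2
13:00 end Architecture Interview → 1
13:30 end Architecture Check-in → 0
14:30 start Release Demo → 1
14:30 start Safety Review → 2
15:30 start Hiring Demo → 3
16:30 end Safety Review → 2
17:00 end Hiring Demo → 1
17:30 end Release Demo → 0
17:30 start Vendor Demo → 1
21:00 end Vendor Demo → 0
Peak is 3, at 10:00 (Architecture Check-in, Roadmap Readout, Strategy Call).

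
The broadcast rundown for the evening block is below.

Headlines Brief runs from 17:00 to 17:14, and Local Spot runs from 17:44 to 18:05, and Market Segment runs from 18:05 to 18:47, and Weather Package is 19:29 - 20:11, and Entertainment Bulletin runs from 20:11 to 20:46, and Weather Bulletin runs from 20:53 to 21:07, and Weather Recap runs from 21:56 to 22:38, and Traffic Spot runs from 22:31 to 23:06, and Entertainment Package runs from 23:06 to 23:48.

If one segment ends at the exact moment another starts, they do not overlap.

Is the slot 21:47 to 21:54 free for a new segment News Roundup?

Headlines Brief: ends 17:14 at or before News Roundup starts 21:47 → clear.
Local Spot: ends 18:05 at or before News Roundup starts 21:47 → clear.
Market Segment: ends 18:47 at or before News Roundup starts 21:47 → clear.
Weather Package: ends 20:11 at or before News Roundup starts 21:47 → clear.
Entertainment Bulletin: ends 20:46 at or before News Roundup starts 21:47 → clear.
Weather Bulletin: ends 21:07 at or before News Roundup starts 21:47 → clear.
Weather Recap: starts 21:56 at or after News Roundup ends 21:54 → clear.
Traffic Spot: starts 22:31 at or after News Roundup ends 21:54 → clear.
Entertainment Package: starts 23:06 at or after News Roundup ends 21:54 → clear.

Yes — the slot is free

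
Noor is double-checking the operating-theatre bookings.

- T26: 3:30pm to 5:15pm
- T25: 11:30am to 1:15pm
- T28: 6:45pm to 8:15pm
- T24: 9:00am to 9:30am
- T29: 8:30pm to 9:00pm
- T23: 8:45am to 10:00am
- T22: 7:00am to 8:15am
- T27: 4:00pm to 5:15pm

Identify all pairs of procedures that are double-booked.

T23 & T24, T26 & T27

Sorted by start: T22, T23, T24, T25, T26, T27, T28, T29.
T23 starts after T22 ends — done with T22.
T24 starts before T23 ends → T23 and T24 overlap.
T25 starts after T23 ends — done with T23.
T25 starts after T24 ends — done with T24.
T26 starts after T25 ends — done with T25.
T27 starts before T26 ends → T26 and T27 overlap.
T28 starts after T26 ends — done with T26.
T28 starts after T27 ends — done with T27.
T29 starts after T28 ends.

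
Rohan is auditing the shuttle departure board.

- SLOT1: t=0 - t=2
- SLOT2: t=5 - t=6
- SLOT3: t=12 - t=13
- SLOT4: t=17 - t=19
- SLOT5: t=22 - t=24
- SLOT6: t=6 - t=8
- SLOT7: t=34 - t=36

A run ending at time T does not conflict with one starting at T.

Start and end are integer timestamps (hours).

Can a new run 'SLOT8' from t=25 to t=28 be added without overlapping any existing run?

SLOT1: ends t=2 at or before SLOT8 starts t=25 → clear.
SLOT2: ends t=6 at or before SLOT8 starts t=25 → clear.
SLOT6: ends t=8 at or before SLOT8 starts t=25 → clear.
SLOT3: ends t=13 at or before SLOT8 starts t=25 → clear.
SLOT4: ends t=19 at or before SLOT8 starts t=25 → clear.
SLOT5: ends t=24 at or before SLOT8 starts t=25 → clear.
SLOT7: starts t=34 at or after SLOT8 ends t=28 → clear.

Yes — the slot is free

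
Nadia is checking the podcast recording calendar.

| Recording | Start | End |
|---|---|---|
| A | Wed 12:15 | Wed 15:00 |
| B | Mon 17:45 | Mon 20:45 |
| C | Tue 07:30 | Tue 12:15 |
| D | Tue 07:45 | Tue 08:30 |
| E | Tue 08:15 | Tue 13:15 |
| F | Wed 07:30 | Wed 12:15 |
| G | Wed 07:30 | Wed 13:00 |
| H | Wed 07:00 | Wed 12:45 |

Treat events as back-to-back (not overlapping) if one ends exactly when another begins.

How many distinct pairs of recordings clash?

8

Check each pair: they overlap iff neither finishes before the other starts.
Sorted by start: B, C, D, E, H, F, G, A.
C starts after B ends — done with B.
D starts before C ends → C and D overlap.
E starts before C ends → C and E overlap.
H starts after C ends — done with C.
E starts before D ends → D and E overlap.
H starts after D ends — done with D.
H starts after E ends — done with E.
F starts before H ends → H and F overlap.
G starts before H ends → H and G overlap.
A starts before H ends → H and A overlap.
G starts before F ends → F and G overlap.
A starts exactly when F ends (back-to-back, no overlap).
A starts before G ends → G and A overlap.
Overlapping pairs: A & G, A & H, C & D, C & E, D & E, F & G, F & H, G & H — 8 in total.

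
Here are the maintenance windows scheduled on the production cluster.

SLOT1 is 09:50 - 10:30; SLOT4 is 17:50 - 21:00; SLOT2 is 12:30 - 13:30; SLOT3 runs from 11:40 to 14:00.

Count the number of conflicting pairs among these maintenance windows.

1

Sorted by start: SLOT1, SLOT3, SLOT2, SLOT4.
SLOT3 starts after SLOT1 ends, so SLOT1 has no further overlaps.
SLOT2 starts before SLOT3 ends → SLOT3 and SLOT2 overlap.
SLOT4 starts after SLOT3 ends.
SLOT4 starts after SLOT2 ends.
Overlapping pairs: SLOT2 & SLOT3 — 1 in total.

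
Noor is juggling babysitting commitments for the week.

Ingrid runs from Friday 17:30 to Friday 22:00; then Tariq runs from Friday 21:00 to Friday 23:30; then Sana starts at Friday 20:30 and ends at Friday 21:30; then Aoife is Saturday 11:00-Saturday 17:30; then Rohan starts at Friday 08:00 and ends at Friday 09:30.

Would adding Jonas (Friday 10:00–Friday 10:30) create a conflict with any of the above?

No — it doesn't clash with anything

Rohan: ends Friday 09:30 at or before Jonas starts Friday 10:00 → clear.
Ingrid: starts Friday 17:30 at or after Jonas ends Friday 10:30 → clear.
Sana: starts Friday 20:30 at or after Jonas ends Friday 10:30 → clear.
Tariq: starts Friday 21:00 at or after Jonas ends Friday 10:30 → clear.
Aoife: starts Saturday 11:00 at or after Jonas ends Friday 10:30 → clear.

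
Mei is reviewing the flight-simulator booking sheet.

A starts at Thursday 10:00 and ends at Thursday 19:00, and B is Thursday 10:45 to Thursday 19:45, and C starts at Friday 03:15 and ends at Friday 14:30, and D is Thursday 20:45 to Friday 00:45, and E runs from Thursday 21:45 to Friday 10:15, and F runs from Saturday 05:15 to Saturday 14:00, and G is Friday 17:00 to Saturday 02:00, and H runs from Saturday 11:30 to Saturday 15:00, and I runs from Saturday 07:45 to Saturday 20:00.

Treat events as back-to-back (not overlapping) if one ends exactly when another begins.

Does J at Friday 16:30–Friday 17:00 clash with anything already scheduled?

A: ends Thursday 19:00 at or before J starts Friday 16:30 → clear.
B: ends Thursday 19:45 at or before J starts Friday 16:30 → clear.
D: ends Friday 00:45 at or before J starts Friday 16:30 → clear.
E: ends Friday 10:15 at or before J starts Friday 16:30 → clear.
C: ends Friday 14:30 at or before J starts Friday 16:30 → clear.
G: starts Friday 17:00 at or after J ends Friday 17:00 → clear.
F: starts Saturday 05:15 at or after J ends Friday 17:00 → clear.
I: starts Saturday 07:45 at or after J ends Friday 17:00 → clear.
H: starts Saturday 11:30 at or after J ends Friday 17:00 → clear.

No — it doesn't clash with anything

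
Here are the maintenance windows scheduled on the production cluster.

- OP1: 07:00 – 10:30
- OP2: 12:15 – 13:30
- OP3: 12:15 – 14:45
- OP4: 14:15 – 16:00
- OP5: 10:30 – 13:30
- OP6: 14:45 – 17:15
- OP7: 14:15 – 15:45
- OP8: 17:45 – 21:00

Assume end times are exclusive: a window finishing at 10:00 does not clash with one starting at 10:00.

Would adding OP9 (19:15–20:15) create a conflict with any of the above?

Yes — it overlaps OP8

OP1: ends 10:30 at or before OP9 starts 19:15 → clear.
OP5: ends 13:30 at or before OP9 starts 19:15 → clear.
OP2: ends 13:30 at or before OP9 starts 19:15 → clear.
OP3: ends 14:45 at or before OP9 starts 19:15 → clear.
OP4: ends 16:00 at or before OP9 starts 19:15 → clear.
OP7: ends 15:45 at or before OP9 starts 19:15 → clear.
OP6: ends 17:15 at or before OP9 starts 19:15 → clear.
OP8: starts 17:45 before OP9 ends 20:15, and ends 21:00 after OP9 starts 19:15 → overlap.
OP9 overlaps OP8.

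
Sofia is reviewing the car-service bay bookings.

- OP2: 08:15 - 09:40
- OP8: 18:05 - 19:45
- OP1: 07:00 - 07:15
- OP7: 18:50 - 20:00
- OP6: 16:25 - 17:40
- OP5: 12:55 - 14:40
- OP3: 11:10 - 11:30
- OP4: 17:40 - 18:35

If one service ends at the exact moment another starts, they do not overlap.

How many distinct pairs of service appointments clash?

Sorted by start: OP1, OP2, OP3, OP5, OP6, OP4, OP8, OP7.
OP2 starts after OP1 ends, so nothing later overlaps OP1 either.
OP3 starts after OP2 ends, so nothing later overlaps OP2 either.
OP5 starts after OP3 ends, so nothing later overlaps OP3 either.
OP6 starts after OP5 ends, so nothing later overlaps OP5 either.
OP4 starts exactly when OP6 ends (back-to-back, no overlap), so nothing later overlaps OP6 either.
OP8 starts before OP4 ends → OP4 and OP8 overlap.
OP7 starts after OP4 ends.
OP7 starts before OP8 ends → OP8 and OP7 overlap.
Overlapping pairs: OP4 & OP8, OP7 & OP8 — 2 in total.

2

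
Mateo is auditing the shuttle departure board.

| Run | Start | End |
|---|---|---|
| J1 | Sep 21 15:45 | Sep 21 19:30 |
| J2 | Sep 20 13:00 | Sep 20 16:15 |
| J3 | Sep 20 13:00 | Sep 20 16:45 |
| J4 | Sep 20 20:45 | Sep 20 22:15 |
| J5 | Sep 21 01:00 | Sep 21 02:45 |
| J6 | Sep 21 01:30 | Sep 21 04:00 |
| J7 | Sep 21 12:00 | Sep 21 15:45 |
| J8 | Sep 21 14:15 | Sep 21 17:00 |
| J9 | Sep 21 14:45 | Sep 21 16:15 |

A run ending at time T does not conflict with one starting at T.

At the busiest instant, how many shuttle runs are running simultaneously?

Sweep the timeline, counting +1 at each start and −1 at each end (ends before starts at a tie):
Sep 20 13:00 start J2 → 1
Sep 20 13:00 start J3 → 2
Sep 20 16:15 end J2 → 1
Sep 20 16:45 end J3 → 0
Sep 20 20:45 start J4 → 1
Sep 20 22:15 end J4 → 0
Sep 21 01:00 start J5 → 1
Sep 21 01:30 start J6 → 2
Sep 21 02:45 end J5 → 1
Sep 21 04:00 end J6 → 0
Sep 21 12:00 start J7 → 1
Sep 21 14:15 start J8 → 2
Sep 21 14:45 start J9 → 3
Sep 21 15:45 end J7 → 2
Sep 21 15:45 start J1 → 3
Sep 21 16:15 end J9 → 2
Sep 21 17:00 end J8 → 1
Sep 21 19:30 end J1 → 0
Peak is 3, at Sep 21 14:45 (J7, J8, J9).

3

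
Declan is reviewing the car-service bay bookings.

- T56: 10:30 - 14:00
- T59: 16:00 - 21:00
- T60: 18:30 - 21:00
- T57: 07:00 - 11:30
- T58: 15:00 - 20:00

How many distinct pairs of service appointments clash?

Sorted by start: T57, T56, T58, T59, T60.
T56 starts before T57 ends → T57 and T56 overlap.
T58 starts after T57 ends, so nothing later overlaps T57 either.
T58 starts after T56 ends, so nothing later overlaps T56 either.
T59 starts before T58 ends → T58 and T59 overlap.
T60 starts before T58 ends → T58 and T60 overlap.
T60 starts before T59 ends → T59 and T60 overlap.
Overlapping pairs: T56 & T57, T58 & T59, T58 & T60, T59 & T60 — 4 in total.

4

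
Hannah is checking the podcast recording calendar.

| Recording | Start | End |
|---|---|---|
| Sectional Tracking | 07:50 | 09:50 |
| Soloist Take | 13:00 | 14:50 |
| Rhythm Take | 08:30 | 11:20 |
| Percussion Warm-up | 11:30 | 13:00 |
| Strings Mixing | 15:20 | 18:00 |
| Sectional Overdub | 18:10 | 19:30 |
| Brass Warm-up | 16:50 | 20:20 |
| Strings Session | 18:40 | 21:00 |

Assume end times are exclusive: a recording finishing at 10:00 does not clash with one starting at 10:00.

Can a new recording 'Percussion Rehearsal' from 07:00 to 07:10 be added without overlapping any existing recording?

Sectional Tracking: starts 07:50 at or after Percussion Rehearsal ends 07:10 → clear.
Rhythm Take: starts 08:30 at or after Percussion Rehearsal ends 07:10 → clear.
Percussion Warm-up: starts 11:30 at or after Percussion Rehearsal ends 07:10 → clear.
Soloist Take: starts 13:00 at or after Percussion Rehearsal ends 07:10 → clear.
Strings Mixing: starts 15:20 at or after Percussion Rehearsal ends 07:10 → clear.
Brass Warm-up: starts 16:50 at or after Percussion Rehearsal ends 07:10 → clear.
Sectional Overdub: starts 18:10 at or after Percussion Rehearsal ends 07:10 → clear.
Strings Session: starts 18:40 at or after Percussion Rehearsal ends 07:10 → clear.

Yes — the slot is free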